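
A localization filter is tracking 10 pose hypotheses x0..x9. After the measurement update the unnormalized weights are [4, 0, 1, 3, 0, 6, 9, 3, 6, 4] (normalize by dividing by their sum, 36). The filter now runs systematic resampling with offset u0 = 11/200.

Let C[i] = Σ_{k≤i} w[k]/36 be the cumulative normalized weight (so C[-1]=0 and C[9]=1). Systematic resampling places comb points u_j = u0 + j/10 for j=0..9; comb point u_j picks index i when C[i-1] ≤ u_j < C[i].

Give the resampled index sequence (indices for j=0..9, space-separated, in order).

C = [1/9, 1/9, 5/36, 2/9, 2/9, 7/18, 23/36, 13/18, 8/9, 1]
j=0: u_0=11/200 ∈ [0, 1/9) → index 0
j=1: u_1=31/200 ∈ [5/36, 2/9) → index 3
j=2: u_2=51/200 ∈ [2/9, 7/18) → index 5
j=3: u_3=71/200 ∈ [2/9, 7/18) → index 5
j=4: u_4=91/200 ∈ [7/18, 23/36) → index 6
j=5: u_5=111/200 ∈ [7/18, 23/36) → index 6
j=6: u_6=131/200 ∈ [23/36, 13/18) → index 7
j=7: u_7=151/200 ∈ [13/18, 8/9) → index 8
j=8: u_8=171/200 ∈ [13/18, 8/9) → index 8
j=9: u_9=191/200 ∈ [8/9, 1) → index 9

0 3 5 5 6 6 7 8 8 9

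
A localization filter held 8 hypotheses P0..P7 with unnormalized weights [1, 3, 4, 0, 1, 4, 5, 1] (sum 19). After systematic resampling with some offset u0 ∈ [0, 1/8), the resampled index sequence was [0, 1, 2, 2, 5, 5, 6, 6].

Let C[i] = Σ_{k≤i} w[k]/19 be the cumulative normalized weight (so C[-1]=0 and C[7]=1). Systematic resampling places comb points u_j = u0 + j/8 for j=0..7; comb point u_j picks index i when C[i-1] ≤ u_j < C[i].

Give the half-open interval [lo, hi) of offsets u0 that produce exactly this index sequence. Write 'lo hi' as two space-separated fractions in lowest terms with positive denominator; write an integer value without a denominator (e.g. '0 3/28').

0 7/152

C = [1/19, 4/19, 8/19, 8/19, 9/19, 13/19, 18/19, 1]
j=0 picked index 0: u0 ∈ [0, 1/19)
j=1 picked index 1: u0 ∈ [-11/152, 13/152)
j=2 picked index 2: u0 ∈ [-3/76, 13/76)
j=3 picked index 2: u0 ∈ [-25/152, 7/152)
j=4 picked index 5: u0 ∈ [-1/38, 7/38)
j=5 picked index 5: u0 ∈ [-23/152, 9/152)
j=6 picked index 6: u0 ∈ [-5/76, 15/76)
j=7 picked index 6: u0 ∈ [-29/152, 11/152)
intersection: [0, 7/152)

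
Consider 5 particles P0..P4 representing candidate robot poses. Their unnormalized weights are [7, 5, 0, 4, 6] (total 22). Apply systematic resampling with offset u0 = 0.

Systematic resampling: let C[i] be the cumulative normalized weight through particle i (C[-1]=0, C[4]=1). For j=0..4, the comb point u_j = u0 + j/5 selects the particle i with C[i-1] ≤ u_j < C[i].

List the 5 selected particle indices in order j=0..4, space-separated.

0 0 1 3 4

C = [7/22, 6/11, 6/11, 8/11, 1]
j=0: u_0=0 ∈ [0, 7/22) → index 0
j=1: u_1=1/5 ∈ [0, 7/22) → index 0
j=2: u_2=2/5 ∈ [7/22, 6/11) → index 1
j=3: u_3=3/5 ∈ [6/11, 8/11) → index 3
j=4: u_4=4/5 ∈ [8/11, 1) → index 4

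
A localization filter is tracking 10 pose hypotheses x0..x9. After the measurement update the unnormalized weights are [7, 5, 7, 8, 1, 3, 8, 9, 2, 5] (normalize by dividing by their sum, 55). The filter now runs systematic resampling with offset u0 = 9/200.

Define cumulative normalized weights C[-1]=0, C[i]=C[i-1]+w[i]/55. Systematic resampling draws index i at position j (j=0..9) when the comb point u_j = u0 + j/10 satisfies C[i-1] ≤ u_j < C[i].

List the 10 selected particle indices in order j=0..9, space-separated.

0 1 2 2 3 5 6 7 7 9

C = [7/55, 12/55, 19/55, 27/55, 28/55, 31/55, 39/55, 48/55, 10/11, 1]
j=0: u_0=9/200 ∈ [0, 7/55) → index 0
j=1: u_1=29/200 ∈ [7/55, 12/55) → index 1
j=2: u_2=49/200 ∈ [12/55, 19/55) → index 2
j=3: u_3=69/200 ∈ [12/55, 19/55) → index 2
j=4: u_4=89/200 ∈ [19/55, 27/55) → index 3
j=5: u_5=109/200 ∈ [28/55, 31/55) → index 5
j=6: u_6=129/200 ∈ [31/55, 39/55) → index 6
j=7: u_7=149/200 ∈ [39/55, 48/55) → index 7
j=8: u_8=169/200 ∈ [39/55, 48/55) → index 7
j=9: u_9=189/200 ∈ [10/11, 1) → index 9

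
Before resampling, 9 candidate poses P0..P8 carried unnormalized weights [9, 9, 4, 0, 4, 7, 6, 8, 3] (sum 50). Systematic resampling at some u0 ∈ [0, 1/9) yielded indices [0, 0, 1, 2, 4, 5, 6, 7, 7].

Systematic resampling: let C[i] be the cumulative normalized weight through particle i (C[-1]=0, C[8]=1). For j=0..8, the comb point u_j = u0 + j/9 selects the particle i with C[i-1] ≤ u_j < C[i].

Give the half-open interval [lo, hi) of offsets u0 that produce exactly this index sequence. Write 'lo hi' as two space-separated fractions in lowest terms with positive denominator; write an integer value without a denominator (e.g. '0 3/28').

C = [9/50, 9/25, 11/25, 11/25, 13/25, 33/50, 39/50, 47/50, 1]
j=0 picked index 0: u0 ∈ [0, 9/50)
j=1 picked index 0: u0 ∈ [-1/9, 31/450)
j=2 picked index 1: u0 ∈ [-19/450, 31/225)
j=3 picked index 2: u0 ∈ [2/75, 8/75)
j=4 picked index 4: u0 ∈ [-1/225, 17/225)
j=5 picked index 5: u0 ∈ [-8/225, 47/450)
j=6 picked index 6: u0 ∈ [-1/150, 17/150)
j=7 picked index 7: u0 ∈ [1/450, 73/450)
j=8 picked index 7: u0 ∈ [-49/450, 23/450)
intersection: [2/75, 23/450)

2/75 23/450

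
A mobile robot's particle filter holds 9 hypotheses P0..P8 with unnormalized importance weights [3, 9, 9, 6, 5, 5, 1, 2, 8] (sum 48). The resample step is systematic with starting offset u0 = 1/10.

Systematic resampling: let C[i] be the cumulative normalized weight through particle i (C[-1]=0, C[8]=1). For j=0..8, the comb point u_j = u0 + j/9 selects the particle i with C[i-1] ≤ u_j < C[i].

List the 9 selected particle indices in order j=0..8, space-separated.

C = [1/16, 1/4, 7/16, 9/16, 2/3, 37/48, 19/24, 5/6, 1]
j=0: u_0=1/10 ∈ [1/16, 1/4) → index 1
j=1: u_1=19/90 ∈ [1/16, 1/4) → index 1
j=2: u_2=29/90 ∈ [1/4, 7/16) → index 2
j=3: u_3=13/30 ∈ [1/4, 7/16) → index 2
j=4: u_4=49/90 ∈ [7/16, 9/16) → index 3
j=5: u_5=59/90 ∈ [9/16, 2/3) → index 4
j=6: u_6=23/30 ∈ [2/3, 37/48) → index 5
j=7: u_7=79/90 ∈ [5/6, 1) → index 8
j=8: u_8=89/90 ∈ [5/6, 1) → index 8

1 1 2 2 3 4 5 8 8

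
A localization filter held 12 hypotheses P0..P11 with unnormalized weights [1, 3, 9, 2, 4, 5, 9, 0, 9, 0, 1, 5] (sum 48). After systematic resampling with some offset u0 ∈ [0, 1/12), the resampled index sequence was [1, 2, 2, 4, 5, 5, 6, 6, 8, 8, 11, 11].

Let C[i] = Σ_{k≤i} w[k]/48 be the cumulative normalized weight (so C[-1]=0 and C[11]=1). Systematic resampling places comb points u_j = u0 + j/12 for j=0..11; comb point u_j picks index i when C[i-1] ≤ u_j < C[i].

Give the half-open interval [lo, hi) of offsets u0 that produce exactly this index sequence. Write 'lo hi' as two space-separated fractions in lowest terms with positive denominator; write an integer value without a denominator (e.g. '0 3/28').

1/16 1/12

C = [1/48, 1/12, 13/48, 5/16, 19/48, 1/2, 11/16, 11/16, 7/8, 7/8, 43/48, 1]
j=0 picked index 1: u0 ∈ [1/48, 1/12)
j=1 picked index 2: u0 ∈ [0, 3/16)
j=2 picked index 2: u0 ∈ [-1/12, 5/48)
j=3 picked index 4: u0 ∈ [1/16, 7/48)
j=4 picked index 5: u0 ∈ [1/16, 1/6)
j=5 picked index 5: u0 ∈ [-1/48, 1/12)
j=6 picked index 6: u0 ∈ [0, 3/16)
j=7 picked index 6: u0 ∈ [-1/12, 5/48)
j=8 picked index 8: u0 ∈ [1/48, 5/24)
j=9 picked index 8: u0 ∈ [-1/16, 1/8)
j=10 picked index 11: u0 ∈ [1/16, 1/6)
j=11 picked index 11: u0 ∈ [-1/48, 1/12)
intersection: [1/16, 1/12)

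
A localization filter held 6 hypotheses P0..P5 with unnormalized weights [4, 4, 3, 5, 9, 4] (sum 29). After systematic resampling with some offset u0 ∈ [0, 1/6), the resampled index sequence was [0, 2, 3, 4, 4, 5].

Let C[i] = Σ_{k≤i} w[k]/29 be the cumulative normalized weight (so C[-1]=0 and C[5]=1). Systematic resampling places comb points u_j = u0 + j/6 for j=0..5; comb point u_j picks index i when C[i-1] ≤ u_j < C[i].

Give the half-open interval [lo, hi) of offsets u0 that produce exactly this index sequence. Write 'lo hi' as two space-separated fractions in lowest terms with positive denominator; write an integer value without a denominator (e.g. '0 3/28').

C = [4/29, 8/29, 11/29, 16/29, 25/29, 1]
j=0 picked index 0: u0 ∈ [0, 4/29)
j=1 picked index 2: u0 ∈ [19/174, 37/174)
j=2 picked index 3: u0 ∈ [4/87, 19/87)
j=3 picked index 4: u0 ∈ [3/58, 21/58)
j=4 picked index 4: u0 ∈ [-10/87, 17/87)
j=5 picked index 5: u0 ∈ [5/174, 1/6)
intersection: [19/174, 4/29)

19/174 4/29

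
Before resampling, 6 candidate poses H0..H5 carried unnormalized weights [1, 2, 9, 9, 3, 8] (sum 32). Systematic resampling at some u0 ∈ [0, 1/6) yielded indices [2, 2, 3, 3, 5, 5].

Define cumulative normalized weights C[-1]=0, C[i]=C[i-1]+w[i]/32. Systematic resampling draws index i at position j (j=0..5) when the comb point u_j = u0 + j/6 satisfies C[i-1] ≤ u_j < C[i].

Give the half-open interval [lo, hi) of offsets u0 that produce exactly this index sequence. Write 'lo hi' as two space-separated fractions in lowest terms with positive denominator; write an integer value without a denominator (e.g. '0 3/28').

C = [1/32, 3/32, 3/8, 21/32, 3/4, 1]
j=0 picked index 2: u0 ∈ [3/32, 3/8)
j=1 picked index 2: u0 ∈ [-7/96, 5/24)
j=2 picked index 3: u0 ∈ [1/24, 31/96)
j=3 picked index 3: u0 ∈ [-1/8, 5/32)
j=4 picked index 5: u0 ∈ [1/12, 1/3)
j=5 picked index 5: u0 ∈ [-1/12, 1/6)
intersection: [3/32, 5/32)

3/32 5/32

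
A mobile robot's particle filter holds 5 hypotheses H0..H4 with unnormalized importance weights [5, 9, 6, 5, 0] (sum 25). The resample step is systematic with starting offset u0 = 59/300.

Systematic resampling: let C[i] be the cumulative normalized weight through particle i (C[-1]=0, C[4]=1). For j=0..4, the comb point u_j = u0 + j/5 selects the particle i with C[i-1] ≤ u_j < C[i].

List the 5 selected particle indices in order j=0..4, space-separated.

C = [1/5, 14/25, 4/5, 1, 1]
j=0: u_0=59/300 ∈ [0, 1/5) → index 0
j=1: u_1=119/300 ∈ [1/5, 14/25) → index 1
j=2: u_2=179/300 ∈ [14/25, 4/5) → index 2
j=3: u_3=239/300 ∈ [14/25, 4/5) → index 2
j=4: u_4=299/300 ∈ [4/5, 1) → index 3

0 1 2 2 3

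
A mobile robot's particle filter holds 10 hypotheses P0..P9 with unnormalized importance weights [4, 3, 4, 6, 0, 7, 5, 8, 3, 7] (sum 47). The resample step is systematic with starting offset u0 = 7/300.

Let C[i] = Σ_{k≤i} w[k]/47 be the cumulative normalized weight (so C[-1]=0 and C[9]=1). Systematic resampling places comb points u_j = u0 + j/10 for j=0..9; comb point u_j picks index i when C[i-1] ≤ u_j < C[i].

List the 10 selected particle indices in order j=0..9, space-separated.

C = [4/47, 7/47, 11/47, 17/47, 17/47, 24/47, 29/47, 37/47, 40/47, 1]
j=0: u_0=7/300 ∈ [0, 4/47) → index 0
j=1: u_1=37/300 ∈ [4/47, 7/47) → index 1
j=2: u_2=67/300 ∈ [7/47, 11/47) → index 2
j=3: u_3=97/300 ∈ [11/47, 17/47) → index 3
j=4: u_4=127/300 ∈ [17/47, 24/47) → index 5
j=5: u_5=157/300 ∈ [24/47, 29/47) → index 6
j=6: u_6=187/300 ∈ [29/47, 37/47) → index 7
j=7: u_7=217/300 ∈ [29/47, 37/47) → index 7
j=8: u_8=247/300 ∈ [37/47, 40/47) → index 8
j=9: u_9=277/300 ∈ [40/47, 1) → index 9

0 1 2 3 5 6 7 7 8 9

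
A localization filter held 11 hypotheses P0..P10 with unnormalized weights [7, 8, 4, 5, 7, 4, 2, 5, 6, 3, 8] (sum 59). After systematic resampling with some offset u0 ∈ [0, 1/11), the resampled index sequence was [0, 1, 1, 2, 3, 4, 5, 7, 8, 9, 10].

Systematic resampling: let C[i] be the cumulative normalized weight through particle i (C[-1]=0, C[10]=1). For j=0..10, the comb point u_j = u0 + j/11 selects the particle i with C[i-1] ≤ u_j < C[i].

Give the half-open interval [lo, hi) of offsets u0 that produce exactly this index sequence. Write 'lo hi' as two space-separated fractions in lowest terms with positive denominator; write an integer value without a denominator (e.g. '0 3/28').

C = [7/59, 15/59, 19/59, 24/59, 31/59, 35/59, 37/59, 42/59, 48/59, 51/59, 1]
j=0 picked index 0: u0 ∈ [0, 7/59)
j=1 picked index 1: u0 ∈ [18/649, 106/649)
j=2 picked index 1: u0 ∈ [-41/649, 47/649)
j=3 picked index 2: u0 ∈ [-12/649, 32/649)
j=4 picked index 3: u0 ∈ [-27/649, 28/649)
j=5 picked index 4: u0 ∈ [-31/649, 46/649)
j=6 picked index 5: u0 ∈ [-13/649, 31/649)
j=7 picked index 7: u0 ∈ [-6/649, 49/649)
j=8 picked index 8: u0 ∈ [-10/649, 56/649)
j=9 picked index 9: u0 ∈ [-3/649, 30/649)
j=10 picked index 10: u0 ∈ [-29/649, 1/11)
intersection: [18/649, 28/649)

18/649 28/649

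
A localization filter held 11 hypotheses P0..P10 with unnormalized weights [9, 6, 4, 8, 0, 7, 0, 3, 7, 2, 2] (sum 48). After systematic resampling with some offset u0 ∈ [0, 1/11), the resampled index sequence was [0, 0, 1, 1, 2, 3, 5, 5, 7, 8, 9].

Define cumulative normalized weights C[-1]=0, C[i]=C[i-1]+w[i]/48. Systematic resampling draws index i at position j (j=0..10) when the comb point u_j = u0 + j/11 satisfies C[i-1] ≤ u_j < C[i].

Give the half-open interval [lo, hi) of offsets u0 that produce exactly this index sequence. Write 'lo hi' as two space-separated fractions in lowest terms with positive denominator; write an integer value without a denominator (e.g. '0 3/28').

3/176 17/528

C = [3/16, 5/16, 19/48, 9/16, 9/16, 17/24, 17/24, 37/48, 11/12, 23/24, 1]
j=0 picked index 0: u0 ∈ [0, 3/16)
j=1 picked index 0: u0 ∈ [-1/11, 17/176)
j=2 picked index 1: u0 ∈ [1/176, 23/176)
j=3 picked index 1: u0 ∈ [-15/176, 7/176)
j=4 picked index 2: u0 ∈ [-9/176, 17/528)
j=5 picked index 3: u0 ∈ [-31/528, 19/176)
j=6 picked index 5: u0 ∈ [3/176, 43/264)
j=7 picked index 5: u0 ∈ [-13/176, 19/264)
j=8 picked index 7: u0 ∈ [-5/264, 23/528)
j=9 picked index 8: u0 ∈ [-25/528, 13/132)
j=10 picked index 9: u0 ∈ [1/132, 13/264)
intersection: [3/176, 17/528)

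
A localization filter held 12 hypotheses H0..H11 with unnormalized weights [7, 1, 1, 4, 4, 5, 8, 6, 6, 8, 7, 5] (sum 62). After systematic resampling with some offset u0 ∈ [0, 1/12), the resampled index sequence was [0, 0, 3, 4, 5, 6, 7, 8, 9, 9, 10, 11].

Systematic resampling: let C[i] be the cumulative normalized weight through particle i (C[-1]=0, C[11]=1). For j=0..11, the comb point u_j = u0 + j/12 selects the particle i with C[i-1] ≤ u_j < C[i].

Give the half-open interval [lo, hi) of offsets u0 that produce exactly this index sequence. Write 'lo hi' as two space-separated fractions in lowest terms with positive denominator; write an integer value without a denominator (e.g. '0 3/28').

1/93 2/93

C = [7/62, 4/31, 9/62, 13/62, 17/62, 11/31, 15/31, 18/31, 21/31, 25/31, 57/62, 1]
j=0 picked index 0: u0 ∈ [0, 7/62)
j=1 picked index 0: u0 ∈ [-1/12, 11/372)
j=2 picked index 3: u0 ∈ [-2/93, 4/93)
j=3 picked index 4: u0 ∈ [-5/124, 3/124)
j=4 picked index 5: u0 ∈ [-11/186, 2/93)
j=5 picked index 6: u0 ∈ [-23/372, 25/372)
j=6 picked index 7: u0 ∈ [-1/62, 5/62)
j=7 picked index 8: u0 ∈ [-1/372, 35/372)
j=8 picked index 9: u0 ∈ [1/93, 13/93)
j=9 picked index 9: u0 ∈ [-9/124, 7/124)
j=10 picked index 10: u0 ∈ [-5/186, 8/93)
j=11 picked index 11: u0 ∈ [1/372, 1/12)
intersection: [1/93, 2/93)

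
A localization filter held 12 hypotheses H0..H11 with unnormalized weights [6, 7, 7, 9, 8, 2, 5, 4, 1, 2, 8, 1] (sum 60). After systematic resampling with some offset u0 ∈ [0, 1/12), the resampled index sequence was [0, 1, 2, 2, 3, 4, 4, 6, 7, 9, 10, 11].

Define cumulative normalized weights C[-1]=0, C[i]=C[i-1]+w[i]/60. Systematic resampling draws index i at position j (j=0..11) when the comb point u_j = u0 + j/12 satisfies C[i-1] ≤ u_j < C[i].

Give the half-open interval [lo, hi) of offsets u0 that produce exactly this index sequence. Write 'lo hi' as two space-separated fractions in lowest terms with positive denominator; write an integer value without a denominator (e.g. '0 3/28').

1/15 1/12

C = [1/10, 13/60, 1/3, 29/60, 37/60, 13/20, 11/15, 4/5, 49/60, 17/20, 59/60, 1]
j=0 picked index 0: u0 ∈ [0, 1/10)
j=1 picked index 1: u0 ∈ [1/60, 2/15)
j=2 picked index 2: u0 ∈ [1/20, 1/6)
j=3 picked index 2: u0 ∈ [-1/30, 1/12)
j=4 picked index 3: u0 ∈ [0, 3/20)
j=5 picked index 4: u0 ∈ [1/15, 1/5)
j=6 picked index 4: u0 ∈ [-1/60, 7/60)
j=7 picked index 6: u0 ∈ [1/15, 3/20)
j=8 picked index 7: u0 ∈ [1/15, 2/15)
j=9 picked index 9: u0 ∈ [1/15, 1/10)
j=10 picked index 10: u0 ∈ [1/60, 3/20)
j=11 picked index 11: u0 ∈ [1/15, 1/12)
intersection: [1/15, 1/12)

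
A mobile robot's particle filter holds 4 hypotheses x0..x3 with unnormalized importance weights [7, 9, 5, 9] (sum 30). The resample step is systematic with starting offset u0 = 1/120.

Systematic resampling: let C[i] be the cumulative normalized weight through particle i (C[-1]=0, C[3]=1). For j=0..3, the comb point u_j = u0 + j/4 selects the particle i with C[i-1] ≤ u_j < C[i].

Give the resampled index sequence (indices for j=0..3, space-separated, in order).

C = [7/30, 8/15, 7/10, 1]
j=0: u_0=1/120 ∈ [0, 7/30) → index 0
j=1: u_1=31/120 ∈ [7/30, 8/15) → index 1
j=2: u_2=61/120 ∈ [7/30, 8/15) → index 1
j=3: u_3=91/120 ∈ [7/10, 1) → index 3

0 1 1 3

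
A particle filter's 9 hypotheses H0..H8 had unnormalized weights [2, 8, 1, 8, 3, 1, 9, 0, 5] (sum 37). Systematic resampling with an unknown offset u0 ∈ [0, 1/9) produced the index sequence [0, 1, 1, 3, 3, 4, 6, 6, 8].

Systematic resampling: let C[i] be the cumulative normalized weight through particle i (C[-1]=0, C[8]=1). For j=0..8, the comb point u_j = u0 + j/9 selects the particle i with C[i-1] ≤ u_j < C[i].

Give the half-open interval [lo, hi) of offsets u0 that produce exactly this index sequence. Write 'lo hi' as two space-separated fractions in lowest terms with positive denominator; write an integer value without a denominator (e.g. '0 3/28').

C = [2/37, 10/37, 11/37, 19/37, 22/37, 23/37, 32/37, 32/37, 1]
j=0 picked index 0: u0 ∈ [0, 2/37)
j=1 picked index 1: u0 ∈ [-19/333, 53/333)
j=2 picked index 1: u0 ∈ [-56/333, 16/333)
j=3 picked index 3: u0 ∈ [-4/111, 20/111)
j=4 picked index 3: u0 ∈ [-49/333, 23/333)
j=5 picked index 4: u0 ∈ [-14/333, 13/333)
j=6 picked index 6: u0 ∈ [-5/111, 22/111)
j=7 picked index 6: u0 ∈ [-52/333, 29/333)
j=8 picked index 8: u0 ∈ [-8/333, 1/9)
intersection: [0, 13/333)

0 13/333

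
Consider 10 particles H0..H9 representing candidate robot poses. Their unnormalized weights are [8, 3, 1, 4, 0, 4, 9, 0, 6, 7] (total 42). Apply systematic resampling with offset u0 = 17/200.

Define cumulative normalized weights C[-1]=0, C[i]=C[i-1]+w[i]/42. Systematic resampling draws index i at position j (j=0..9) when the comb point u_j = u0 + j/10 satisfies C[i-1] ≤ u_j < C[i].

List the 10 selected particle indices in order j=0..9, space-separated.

C = [4/21, 11/42, 2/7, 8/21, 8/21, 10/21, 29/42, 29/42, 5/6, 1]
j=0: u_0=17/200 ∈ [0, 4/21) → index 0
j=1: u_1=37/200 ∈ [0, 4/21) → index 0
j=2: u_2=57/200 ∈ [11/42, 2/7) → index 2
j=3: u_3=77/200 ∈ [8/21, 10/21) → index 5
j=4: u_4=97/200 ∈ [10/21, 29/42) → index 6
j=5: u_5=117/200 ∈ [10/21, 29/42) → index 6
j=6: u_6=137/200 ∈ [10/21, 29/42) → index 6
j=7: u_7=157/200 ∈ [29/42, 5/6) → index 8
j=8: u_8=177/200 ∈ [5/6, 1) → index 9
j=9: u_9=197/200 ∈ [5/6, 1) → index 9

0 0 2 5 6 6 6 8 9 9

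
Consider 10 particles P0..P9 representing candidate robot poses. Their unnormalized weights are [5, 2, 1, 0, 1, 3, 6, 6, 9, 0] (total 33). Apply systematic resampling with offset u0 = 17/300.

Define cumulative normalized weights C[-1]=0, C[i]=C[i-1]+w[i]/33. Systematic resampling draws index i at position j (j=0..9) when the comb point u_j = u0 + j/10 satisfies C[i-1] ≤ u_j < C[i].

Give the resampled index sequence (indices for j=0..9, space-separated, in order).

0 1 4 5 6 7 7 8 8 8

C = [5/33, 7/33, 8/33, 8/33, 3/11, 4/11, 6/11, 8/11, 1, 1]
j=0: u_0=17/300 ∈ [0, 5/33) → index 0
j=1: u_1=47/300 ∈ [5/33, 7/33) → index 1
j=2: u_2=77/300 ∈ [8/33, 3/11) → index 4
j=3: u_3=107/300 ∈ [3/11, 4/11) → index 5
j=4: u_4=137/300 ∈ [4/11, 6/11) → index 6
j=5: u_5=167/300 ∈ [6/11, 8/11) → index 7
j=6: u_6=197/300 ∈ [6/11, 8/11) → index 7
j=7: u_7=227/300 ∈ [8/11, 1) → index 8
j=8: u_8=257/300 ∈ [8/11, 1) → index 8
j=9: u_9=287/300 ∈ [8/11, 1) → index 8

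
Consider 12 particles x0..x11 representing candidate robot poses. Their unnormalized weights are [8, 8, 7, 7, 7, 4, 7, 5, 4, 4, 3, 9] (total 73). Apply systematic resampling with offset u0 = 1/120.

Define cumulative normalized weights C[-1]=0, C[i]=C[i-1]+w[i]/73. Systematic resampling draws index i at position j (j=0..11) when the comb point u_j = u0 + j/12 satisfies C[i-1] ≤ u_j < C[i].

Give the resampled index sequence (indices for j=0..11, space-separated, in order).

0 0 1 2 3 4 5 6 7 8 10 11

C = [8/73, 16/73, 23/73, 30/73, 37/73, 41/73, 48/73, 53/73, 57/73, 61/73, 64/73, 1]
j=0: u_0=1/120 ∈ [0, 8/73) → index 0
j=1: u_1=11/120 ∈ [0, 8/73) → index 0
j=2: u_2=7/40 ∈ [8/73, 16/73) → index 1
j=3: u_3=31/120 ∈ [16/73, 23/73) → index 2
j=4: u_4=41/120 ∈ [23/73, 30/73) → index 3
j=5: u_5=17/40 ∈ [30/73, 37/73) → index 4
j=6: u_6=61/120 ∈ [37/73, 41/73) → index 5
j=7: u_7=71/120 ∈ [41/73, 48/73) → index 6
j=8: u_8=27/40 ∈ [48/73, 53/73) → index 7
j=9: u_9=91/120 ∈ [53/73, 57/73) → index 8
j=10: u_10=101/120 ∈ [61/73, 64/73) → index 10
j=11: u_11=37/40 ∈ [64/73, 1) → index 11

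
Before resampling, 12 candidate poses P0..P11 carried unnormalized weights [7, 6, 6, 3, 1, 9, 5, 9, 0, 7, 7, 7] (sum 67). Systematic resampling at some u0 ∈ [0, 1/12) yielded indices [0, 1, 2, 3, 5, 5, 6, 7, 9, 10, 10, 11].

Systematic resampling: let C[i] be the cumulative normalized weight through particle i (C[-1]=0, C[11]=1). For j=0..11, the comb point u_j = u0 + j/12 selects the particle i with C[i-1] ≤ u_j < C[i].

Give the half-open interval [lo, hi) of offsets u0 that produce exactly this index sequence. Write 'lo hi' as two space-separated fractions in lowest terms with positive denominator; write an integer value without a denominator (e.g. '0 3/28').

11/268 7/134

C = [7/67, 13/67, 19/67, 22/67, 23/67, 32/67, 37/67, 46/67, 46/67, 53/67, 60/67, 1]
j=0 picked index 0: u0 ∈ [0, 7/67)
j=1 picked index 1: u0 ∈ [17/804, 89/804)
j=2 picked index 2: u0 ∈ [11/402, 47/402)
j=3 picked index 3: u0 ∈ [9/268, 21/268)
j=4 picked index 5: u0 ∈ [2/201, 29/201)
j=5 picked index 5: u0 ∈ [-59/804, 49/804)
j=6 picked index 6: u0 ∈ [-3/134, 7/134)
j=7 picked index 7: u0 ∈ [-25/804, 83/804)
j=8 picked index 9: u0 ∈ [4/201, 25/201)
j=9 picked index 10: u0 ∈ [11/268, 39/268)
j=10 picked index 10: u0 ∈ [-17/402, 25/402)
j=11 picked index 11: u0 ∈ [-17/804, 1/12)
intersection: [11/268, 7/134)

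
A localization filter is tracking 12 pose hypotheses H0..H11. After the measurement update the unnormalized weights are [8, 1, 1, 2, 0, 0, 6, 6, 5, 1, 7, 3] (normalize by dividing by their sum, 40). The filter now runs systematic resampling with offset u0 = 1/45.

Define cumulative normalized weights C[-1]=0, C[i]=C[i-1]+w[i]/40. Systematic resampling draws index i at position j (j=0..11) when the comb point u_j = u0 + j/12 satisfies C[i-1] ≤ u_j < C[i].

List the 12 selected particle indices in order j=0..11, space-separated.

0 0 0 3 6 6 7 8 8 10 10 11

C = [1/5, 9/40, 1/4, 3/10, 3/10, 3/10, 9/20, 3/5, 29/40, 3/4, 37/40, 1]
j=0: u_0=1/45 ∈ [0, 1/5) → index 0
j=1: u_1=19/180 ∈ [0, 1/5) → index 0
j=2: u_2=17/90 ∈ [0, 1/5) → index 0
j=3: u_3=49/180 ∈ [1/4, 3/10) → index 3
j=4: u_4=16/45 ∈ [3/10, 9/20) → index 6
j=5: u_5=79/180 ∈ [3/10, 9/20) → index 6
j=6: u_6=47/90 ∈ [9/20, 3/5) → index 7
j=7: u_7=109/180 ∈ [3/5, 29/40) → index 8
j=8: u_8=31/45 ∈ [3/5, 29/40) → index 8
j=9: u_9=139/180 ∈ [3/4, 37/40) → index 10
j=10: u_10=77/90 ∈ [3/4, 37/40) → index 10
j=11: u_11=169/180 ∈ [37/40, 1) → index 11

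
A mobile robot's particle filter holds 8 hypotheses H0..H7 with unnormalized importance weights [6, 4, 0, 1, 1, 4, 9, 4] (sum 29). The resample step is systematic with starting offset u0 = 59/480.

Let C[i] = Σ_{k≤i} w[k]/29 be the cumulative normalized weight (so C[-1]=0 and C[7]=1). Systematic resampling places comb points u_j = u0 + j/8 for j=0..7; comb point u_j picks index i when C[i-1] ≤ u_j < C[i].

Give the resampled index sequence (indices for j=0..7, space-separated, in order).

C = [6/29, 10/29, 10/29, 11/29, 12/29, 16/29, 25/29, 1]
j=0: u_0=59/480 ∈ [0, 6/29) → index 0
j=1: u_1=119/480 ∈ [6/29, 10/29) → index 1
j=2: u_2=179/480 ∈ [10/29, 11/29) → index 3
j=3: u_3=239/480 ∈ [12/29, 16/29) → index 5
j=4: u_4=299/480 ∈ [16/29, 25/29) → index 6
j=5: u_5=359/480 ∈ [16/29, 25/29) → index 6
j=6: u_6=419/480 ∈ [25/29, 1) → index 7
j=7: u_7=479/480 ∈ [25/29, 1) → index 7

0 1 3 5 6 6 7 7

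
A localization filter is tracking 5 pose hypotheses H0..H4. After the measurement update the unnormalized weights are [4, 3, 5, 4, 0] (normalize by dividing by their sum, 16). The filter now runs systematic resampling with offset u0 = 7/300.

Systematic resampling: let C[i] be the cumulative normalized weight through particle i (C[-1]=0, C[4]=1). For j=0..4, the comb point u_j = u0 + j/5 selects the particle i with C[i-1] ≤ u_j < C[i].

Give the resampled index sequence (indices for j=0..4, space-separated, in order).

C = [1/4, 7/16, 3/4, 1, 1]
j=0: u_0=7/300 ∈ [0, 1/4) → index 0
j=1: u_1=67/300 ∈ [0, 1/4) → index 0
j=2: u_2=127/300 ∈ [1/4, 7/16) → index 1
j=3: u_3=187/300 ∈ [7/16, 3/4) → index 2
j=4: u_4=247/300 ∈ [3/4, 1) → index 3

0 0 1 2 3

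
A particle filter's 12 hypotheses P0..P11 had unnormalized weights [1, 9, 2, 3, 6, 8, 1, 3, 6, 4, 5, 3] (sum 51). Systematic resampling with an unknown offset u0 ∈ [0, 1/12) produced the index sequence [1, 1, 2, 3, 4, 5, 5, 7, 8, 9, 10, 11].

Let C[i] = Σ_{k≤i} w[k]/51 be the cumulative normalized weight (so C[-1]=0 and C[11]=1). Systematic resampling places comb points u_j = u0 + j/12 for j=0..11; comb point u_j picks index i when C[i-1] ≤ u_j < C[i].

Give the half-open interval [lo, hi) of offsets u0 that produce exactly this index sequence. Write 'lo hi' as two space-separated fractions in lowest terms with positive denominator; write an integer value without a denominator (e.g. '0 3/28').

1/34 3/68

C = [1/51, 10/51, 4/17, 5/17, 7/17, 29/51, 10/17, 11/17, 13/17, 43/51, 16/17, 1]
j=0 picked index 1: u0 ∈ [1/51, 10/51)
j=1 picked index 1: u0 ∈ [-13/204, 23/204)
j=2 picked index 2: u0 ∈ [1/34, 7/102)
j=3 picked index 3: u0 ∈ [-1/68, 3/68)
j=4 picked index 4: u0 ∈ [-2/51, 4/51)
j=5 picked index 5: u0 ∈ [-1/204, 31/204)
j=6 picked index 5: u0 ∈ [-3/34, 7/102)
j=7 picked index 7: u0 ∈ [1/204, 13/204)
j=8 picked index 8: u0 ∈ [-1/51, 5/51)
j=9 picked index 9: u0 ∈ [1/68, 19/204)
j=10 picked index 10: u0 ∈ [1/102, 11/102)
j=11 picked index 11: u0 ∈ [5/204, 1/12)
intersection: [1/34, 3/68)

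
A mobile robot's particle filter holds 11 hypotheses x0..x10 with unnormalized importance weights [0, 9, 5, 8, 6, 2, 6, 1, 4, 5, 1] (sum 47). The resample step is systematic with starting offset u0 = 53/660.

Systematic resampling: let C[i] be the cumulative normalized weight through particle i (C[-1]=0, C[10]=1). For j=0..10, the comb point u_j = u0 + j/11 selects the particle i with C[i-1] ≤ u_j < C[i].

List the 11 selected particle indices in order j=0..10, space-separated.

C = [0, 9/47, 14/47, 22/47, 28/47, 30/47, 36/47, 37/47, 41/47, 46/47, 1]
j=0: u_0=53/660 ∈ [0, 9/47) → index 1
j=1: u_1=113/660 ∈ [0, 9/47) → index 1
j=2: u_2=173/660 ∈ [9/47, 14/47) → index 2
j=3: u_3=233/660 ∈ [14/47, 22/47) → index 3
j=4: u_4=293/660 ∈ [14/47, 22/47) → index 3
j=5: u_5=353/660 ∈ [22/47, 28/47) → index 4
j=6: u_6=413/660 ∈ [28/47, 30/47) → index 5
j=7: u_7=43/60 ∈ [30/47, 36/47) → index 6
j=8: u_8=533/660 ∈ [37/47, 41/47) → index 8
j=9: u_9=593/660 ∈ [41/47, 46/47) → index 9
j=10: u_10=653/660 ∈ [46/47, 1) → index 10

1 1 2 3 3 4 5 6 8 9 10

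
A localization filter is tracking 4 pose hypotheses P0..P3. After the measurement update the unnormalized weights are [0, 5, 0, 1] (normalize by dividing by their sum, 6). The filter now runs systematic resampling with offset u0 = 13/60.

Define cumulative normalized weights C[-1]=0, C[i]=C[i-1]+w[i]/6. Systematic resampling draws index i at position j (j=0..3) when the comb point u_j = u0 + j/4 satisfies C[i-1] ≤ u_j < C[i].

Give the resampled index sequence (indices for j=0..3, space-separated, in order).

C = [0, 5/6, 5/6, 1]
j=0: u_0=13/60 ∈ [0, 5/6) → index 1
j=1: u_1=7/15 ∈ [0, 5/6) → index 1
j=2: u_2=43/60 ∈ [0, 5/6) → index 1
j=3: u_3=29/30 ∈ [5/6, 1) → index 3

1 1 1 3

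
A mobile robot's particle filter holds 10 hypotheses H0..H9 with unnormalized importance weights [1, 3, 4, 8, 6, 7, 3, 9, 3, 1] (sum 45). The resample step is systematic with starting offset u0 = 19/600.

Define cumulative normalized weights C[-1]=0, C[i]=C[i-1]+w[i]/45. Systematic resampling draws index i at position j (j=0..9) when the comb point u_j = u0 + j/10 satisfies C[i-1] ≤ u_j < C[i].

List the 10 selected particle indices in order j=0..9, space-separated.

C = [1/45, 4/45, 8/45, 16/45, 22/45, 29/45, 32/45, 41/45, 44/45, 1]
j=0: u_0=19/600 ∈ [1/45, 4/45) → index 1
j=1: u_1=79/600 ∈ [4/45, 8/45) → index 2
j=2: u_2=139/600 ∈ [8/45, 16/45) → index 3
j=3: u_3=199/600 ∈ [8/45, 16/45) → index 3
j=4: u_4=259/600 ∈ [16/45, 22/45) → index 4
j=5: u_5=319/600 ∈ [22/45, 29/45) → index 5
j=6: u_6=379/600 ∈ [22/45, 29/45) → index 5
j=7: u_7=439/600 ∈ [32/45, 41/45) → index 7
j=8: u_8=499/600 ∈ [32/45, 41/45) → index 7
j=9: u_9=559/600 ∈ [41/45, 44/45) → index 8

1 2 3 3 4 5 5 7 7 8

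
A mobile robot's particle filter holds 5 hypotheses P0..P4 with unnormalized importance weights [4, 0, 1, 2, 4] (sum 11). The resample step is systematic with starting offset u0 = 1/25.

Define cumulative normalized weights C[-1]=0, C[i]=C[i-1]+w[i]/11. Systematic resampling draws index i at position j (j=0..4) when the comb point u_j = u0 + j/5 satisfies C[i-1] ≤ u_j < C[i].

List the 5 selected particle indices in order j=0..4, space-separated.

0 0 2 4 4

C = [4/11, 4/11, 5/11, 7/11, 1]
j=0: u_0=1/25 ∈ [0, 4/11) → index 0
j=1: u_1=6/25 ∈ [0, 4/11) → index 0
j=2: u_2=11/25 ∈ [4/11, 5/11) → index 2
j=3: u_3=16/25 ∈ [7/11, 1) → index 4
j=4: u_4=21/25 ∈ [7/11, 1) → index 4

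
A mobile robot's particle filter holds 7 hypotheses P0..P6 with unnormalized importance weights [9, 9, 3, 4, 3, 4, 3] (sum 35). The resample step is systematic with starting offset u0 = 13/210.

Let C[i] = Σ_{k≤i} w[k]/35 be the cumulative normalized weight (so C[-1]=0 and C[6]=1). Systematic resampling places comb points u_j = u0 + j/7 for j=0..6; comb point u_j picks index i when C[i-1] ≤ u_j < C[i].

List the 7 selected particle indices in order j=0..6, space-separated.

0 0 1 1 3 4 6

C = [9/35, 18/35, 3/5, 5/7, 4/5, 32/35, 1]
j=0: u_0=13/210 ∈ [0, 9/35) → index 0
j=1: u_1=43/210 ∈ [0, 9/35) → index 0
j=2: u_2=73/210 ∈ [9/35, 18/35) → index 1
j=3: u_3=103/210 ∈ [9/35, 18/35) → index 1
j=4: u_4=19/30 ∈ [3/5, 5/7) → index 3
j=5: u_5=163/210 ∈ [5/7, 4/5) → index 4
j=6: u_6=193/210 ∈ [32/35, 1) → index 6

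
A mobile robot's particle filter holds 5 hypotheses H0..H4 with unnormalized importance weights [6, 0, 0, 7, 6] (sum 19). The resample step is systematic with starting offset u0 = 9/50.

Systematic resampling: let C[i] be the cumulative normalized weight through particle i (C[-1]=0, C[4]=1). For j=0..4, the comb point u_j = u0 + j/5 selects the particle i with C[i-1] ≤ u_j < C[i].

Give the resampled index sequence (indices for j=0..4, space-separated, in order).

C = [6/19, 6/19, 6/19, 13/19, 1]
j=0: u_0=9/50 ∈ [0, 6/19) → index 0
j=1: u_1=19/50 ∈ [6/19, 13/19) → index 3
j=2: u_2=29/50 ∈ [6/19, 13/19) → index 3
j=3: u_3=39/50 ∈ [13/19, 1) → index 4
j=4: u_4=49/50 ∈ [13/19, 1) → index 4

0 3 3 4 4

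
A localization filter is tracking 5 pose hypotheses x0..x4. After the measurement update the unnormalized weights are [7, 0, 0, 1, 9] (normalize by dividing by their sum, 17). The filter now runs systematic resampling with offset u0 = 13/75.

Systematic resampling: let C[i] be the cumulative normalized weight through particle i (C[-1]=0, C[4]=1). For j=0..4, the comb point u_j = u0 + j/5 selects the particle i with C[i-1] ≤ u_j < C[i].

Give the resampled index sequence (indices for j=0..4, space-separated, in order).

0 0 4 4 4

C = [7/17, 7/17, 7/17, 8/17, 1]
j=0: u_0=13/75 ∈ [0, 7/17) → index 0
j=1: u_1=28/75 ∈ [0, 7/17) → index 0
j=2: u_2=43/75 ∈ [8/17, 1) → index 4
j=3: u_3=58/75 ∈ [8/17, 1) → index 4
j=4: u_4=73/75 ∈ [8/17, 1) → index 4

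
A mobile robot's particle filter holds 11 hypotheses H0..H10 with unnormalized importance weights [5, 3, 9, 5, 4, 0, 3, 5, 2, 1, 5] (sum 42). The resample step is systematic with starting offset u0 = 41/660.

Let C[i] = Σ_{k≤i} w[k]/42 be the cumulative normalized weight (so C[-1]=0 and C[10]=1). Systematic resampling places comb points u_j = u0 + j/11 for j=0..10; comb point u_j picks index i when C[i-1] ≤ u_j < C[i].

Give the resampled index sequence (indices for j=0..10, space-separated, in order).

0 1 2 2 3 3 4 7 7 9 10

C = [5/42, 4/21, 17/42, 11/21, 13/21, 13/21, 29/42, 17/21, 6/7, 37/42, 1]
j=0: u_0=41/660 ∈ [0, 5/42) → index 0
j=1: u_1=101/660 ∈ [5/42, 4/21) → index 1
j=2: u_2=161/660 ∈ [4/21, 17/42) → index 2
j=3: u_3=221/660 ∈ [4/21, 17/42) → index 2
j=4: u_4=281/660 ∈ [17/42, 11/21) → index 3
j=5: u_5=31/60 ∈ [17/42, 11/21) → index 3
j=6: u_6=401/660 ∈ [11/21, 13/21) → index 4
j=7: u_7=461/660 ∈ [29/42, 17/21) → index 7
j=8: u_8=521/660 ∈ [29/42, 17/21) → index 7
j=9: u_9=581/660 ∈ [6/7, 37/42) → index 9
j=10: u_10=641/660 ∈ [37/42, 1) → index 10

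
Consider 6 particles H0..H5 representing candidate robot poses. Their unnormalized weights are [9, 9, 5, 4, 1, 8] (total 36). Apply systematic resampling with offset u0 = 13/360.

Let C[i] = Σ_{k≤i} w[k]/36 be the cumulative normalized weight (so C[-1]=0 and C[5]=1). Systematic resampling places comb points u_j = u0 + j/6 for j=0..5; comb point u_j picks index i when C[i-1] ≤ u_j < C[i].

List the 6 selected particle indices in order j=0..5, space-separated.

0 0 1 2 3 5

C = [1/4, 1/2, 23/36, 3/4, 7/9, 1]
j=0: u_0=13/360 ∈ [0, 1/4) → index 0
j=1: u_1=73/360 ∈ [0, 1/4) → index 0
j=2: u_2=133/360 ∈ [1/4, 1/2) → index 1
j=3: u_3=193/360 ∈ [1/2, 23/36) → index 2
j=4: u_4=253/360 ∈ [23/36, 3/4) → index 3
j=5: u_5=313/360 ∈ [7/9, 1) → index 5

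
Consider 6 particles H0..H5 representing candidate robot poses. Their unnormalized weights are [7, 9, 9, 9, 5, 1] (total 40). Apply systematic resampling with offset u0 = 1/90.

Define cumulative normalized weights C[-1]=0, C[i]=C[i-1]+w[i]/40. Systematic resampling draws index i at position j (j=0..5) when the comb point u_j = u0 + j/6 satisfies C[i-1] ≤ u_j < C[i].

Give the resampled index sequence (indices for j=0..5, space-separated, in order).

0 1 1 2 3 3

C = [7/40, 2/5, 5/8, 17/20, 39/40, 1]
j=0: u_0=1/90 ∈ [0, 7/40) → index 0
j=1: u_1=8/45 ∈ [7/40, 2/5) → index 1
j=2: u_2=31/90 ∈ [7/40, 2/5) → index 1
j=3: u_3=23/45 ∈ [2/5, 5/8) → index 2
j=4: u_4=61/90 ∈ [5/8, 17/20) → index 3
j=5: u_5=38/45 ∈ [5/8, 17/20) → index 3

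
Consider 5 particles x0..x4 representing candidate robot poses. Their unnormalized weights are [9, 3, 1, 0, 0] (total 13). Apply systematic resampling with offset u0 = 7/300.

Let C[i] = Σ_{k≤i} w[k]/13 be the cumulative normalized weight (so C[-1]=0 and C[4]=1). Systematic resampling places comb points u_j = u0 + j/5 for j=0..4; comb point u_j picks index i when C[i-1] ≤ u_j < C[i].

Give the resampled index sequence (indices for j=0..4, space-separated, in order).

C = [9/13, 12/13, 1, 1, 1]
j=0: u_0=7/300 ∈ [0, 9/13) → index 0
j=1: u_1=67/300 ∈ [0, 9/13) → index 0
j=2: u_2=127/300 ∈ [0, 9/13) → index 0
j=3: u_3=187/300 ∈ [0, 9/13) → index 0
j=4: u_4=247/300 ∈ [9/13, 12/13) → index 1

0 0 0 0 1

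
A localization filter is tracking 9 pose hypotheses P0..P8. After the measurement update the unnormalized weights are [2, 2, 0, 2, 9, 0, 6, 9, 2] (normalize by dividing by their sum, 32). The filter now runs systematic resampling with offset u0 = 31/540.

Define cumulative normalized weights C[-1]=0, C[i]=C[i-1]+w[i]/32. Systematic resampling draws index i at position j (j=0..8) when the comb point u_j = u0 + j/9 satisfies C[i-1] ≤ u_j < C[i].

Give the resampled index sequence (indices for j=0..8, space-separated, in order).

C = [1/16, 1/8, 1/8, 3/16, 15/32, 15/32, 21/32, 15/16, 1]
j=0: u_0=31/540 ∈ [0, 1/16) → index 0
j=1: u_1=91/540 ∈ [1/8, 3/16) → index 3
j=2: u_2=151/540 ∈ [3/16, 15/32) → index 4
j=3: u_3=211/540 ∈ [3/16, 15/32) → index 4
j=4: u_4=271/540 ∈ [15/32, 21/32) → index 6
j=5: u_5=331/540 ∈ [15/32, 21/32) → index 6
j=6: u_6=391/540 ∈ [21/32, 15/16) → index 7
j=7: u_7=451/540 ∈ [21/32, 15/16) → index 7
j=8: u_8=511/540 ∈ [15/16, 1) → index 8

0 3 4 4 6 6 7 7 8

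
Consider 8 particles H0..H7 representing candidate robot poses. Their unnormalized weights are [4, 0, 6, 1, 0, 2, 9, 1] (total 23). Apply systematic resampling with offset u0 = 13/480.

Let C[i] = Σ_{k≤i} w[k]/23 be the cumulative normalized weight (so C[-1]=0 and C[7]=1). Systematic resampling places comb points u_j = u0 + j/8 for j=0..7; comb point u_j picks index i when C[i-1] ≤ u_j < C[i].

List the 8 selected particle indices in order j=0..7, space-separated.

C = [4/23, 4/23, 10/23, 11/23, 11/23, 13/23, 22/23, 1]
j=0: u_0=13/480 ∈ [0, 4/23) → index 0
j=1: u_1=73/480 ∈ [0, 4/23) → index 0
j=2: u_2=133/480 ∈ [4/23, 10/23) → index 2
j=3: u_3=193/480 ∈ [4/23, 10/23) → index 2
j=4: u_4=253/480 ∈ [11/23, 13/23) → index 5
j=5: u_5=313/480 ∈ [13/23, 22/23) → index 6
j=6: u_6=373/480 ∈ [13/23, 22/23) → index 6
j=7: u_7=433/480 ∈ [13/23, 22/23) → index 6

0 0 2 2 5 6 6 6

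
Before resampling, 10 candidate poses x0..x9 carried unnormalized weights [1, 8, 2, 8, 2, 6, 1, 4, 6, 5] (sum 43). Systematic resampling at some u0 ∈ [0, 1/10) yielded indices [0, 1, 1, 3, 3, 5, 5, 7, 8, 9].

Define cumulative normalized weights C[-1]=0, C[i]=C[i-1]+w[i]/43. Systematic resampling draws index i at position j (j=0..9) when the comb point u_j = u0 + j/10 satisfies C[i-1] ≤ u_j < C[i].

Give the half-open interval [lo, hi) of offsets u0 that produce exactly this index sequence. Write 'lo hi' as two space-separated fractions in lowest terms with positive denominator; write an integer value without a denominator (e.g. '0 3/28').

0 2/215

C = [1/43, 9/43, 11/43, 19/43, 21/43, 27/43, 28/43, 32/43, 38/43, 1]
j=0 picked index 0: u0 ∈ [0, 1/43)
j=1 picked index 1: u0 ∈ [-33/430, 47/430)
j=2 picked index 1: u0 ∈ [-38/215, 2/215)
j=3 picked index 3: u0 ∈ [-19/430, 61/430)
j=4 picked index 3: u0 ∈ [-31/215, 9/215)
j=5 picked index 5: u0 ∈ [-1/86, 11/86)
j=6 picked index 5: u0 ∈ [-24/215, 6/215)
j=7 picked index 7: u0 ∈ [-21/430, 19/430)
j=8 picked index 8: u0 ∈ [-12/215, 18/215)
j=9 picked index 9: u0 ∈ [-7/430, 1/10)
intersection: [0, 2/215)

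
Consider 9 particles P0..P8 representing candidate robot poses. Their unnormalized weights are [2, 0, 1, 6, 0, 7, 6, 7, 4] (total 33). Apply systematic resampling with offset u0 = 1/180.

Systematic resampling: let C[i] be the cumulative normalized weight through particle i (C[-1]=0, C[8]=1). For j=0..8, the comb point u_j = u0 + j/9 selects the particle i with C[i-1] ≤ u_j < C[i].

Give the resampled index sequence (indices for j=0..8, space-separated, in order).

C = [2/33, 2/33, 1/11, 3/11, 3/11, 16/33, 2/3, 29/33, 1]
j=0: u_0=1/180 ∈ [0, 2/33) → index 0
j=1: u_1=7/60 ∈ [1/11, 3/11) → index 3
j=2: u_2=41/180 ∈ [1/11, 3/11) → index 3
j=3: u_3=61/180 ∈ [3/11, 16/33) → index 5
j=4: u_4=9/20 ∈ [3/11, 16/33) → index 5
j=5: u_5=101/180 ∈ [16/33, 2/3) → index 6
j=6: u_6=121/180 ∈ [2/3, 29/33) → index 7
j=7: u_7=47/60 ∈ [2/3, 29/33) → index 7
j=8: u_8=161/180 ∈ [29/33, 1) → index 8

0 3 3 5 5 6 7 7 8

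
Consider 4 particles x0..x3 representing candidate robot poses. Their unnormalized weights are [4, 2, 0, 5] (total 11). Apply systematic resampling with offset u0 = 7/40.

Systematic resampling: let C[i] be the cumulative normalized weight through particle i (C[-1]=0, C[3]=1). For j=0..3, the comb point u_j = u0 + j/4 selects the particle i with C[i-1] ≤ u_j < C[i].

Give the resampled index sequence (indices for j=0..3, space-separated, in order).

C = [4/11, 6/11, 6/11, 1]
j=0: u_0=7/40 ∈ [0, 4/11) → index 0
j=1: u_1=17/40 ∈ [4/11, 6/11) → index 1
j=2: u_2=27/40 ∈ [6/11, 1) → index 3
j=3: u_3=37/40 ∈ [6/11, 1) → index 3

0 1 3 3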